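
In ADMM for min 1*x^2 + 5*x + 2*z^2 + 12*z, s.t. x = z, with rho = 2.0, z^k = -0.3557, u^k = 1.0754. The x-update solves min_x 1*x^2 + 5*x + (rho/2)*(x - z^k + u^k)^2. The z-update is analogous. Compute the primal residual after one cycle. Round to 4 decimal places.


ADMM iteration with rho = 2.0, z^k = -0.3557, u^k = 1.0754
Step 1: x-update.
Minimize 1*x^2 + 5*x + (2.0/2)*(x + 0.3557 + 1.0754)^2
FOC: (2*1 + 2.0)*x = -5 + 2.0*(-0.3557 - 1.0754)
x^{k+1} = -1.9656
Step 2: z-update.
Minimize 2*z^2 + 12*z + (2.0/2)*(-1.9656 - z + 1.0754)^2
FOC: (2*2 + 2.0)*z = -12 + 2.0*(-1.9656 + 1.0754)
z^{k+1} = -2.2967
Step 3: u-update.
u^{k+1} = 1.0754 - 1.9656 + 2.2967 = 1.4066
Step 4: Primal residual = |-1.9656 + 2.2967| = 0.3312


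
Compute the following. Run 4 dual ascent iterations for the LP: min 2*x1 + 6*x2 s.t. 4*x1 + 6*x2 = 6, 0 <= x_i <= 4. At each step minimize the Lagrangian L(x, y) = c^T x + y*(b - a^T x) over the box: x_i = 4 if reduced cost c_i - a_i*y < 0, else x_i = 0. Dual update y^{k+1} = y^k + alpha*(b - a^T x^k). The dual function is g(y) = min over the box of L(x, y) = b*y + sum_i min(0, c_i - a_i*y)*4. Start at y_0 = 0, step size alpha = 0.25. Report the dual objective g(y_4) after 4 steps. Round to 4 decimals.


Dual ascent for LP: min 2*x1 + 6*x2, 4*x1 + 6*x2 = 6, 0 <= x_i <= 4
Step 1: y^k = 0.0, reduced costs: (2.0, 6.0)
  x^k = (0.0, 0.0), subgradient = b - a^T x = 6.0
  y^{k+1} = 0.0 + 0.25*6.0 = 1.5
Step 2: y^k = 1.5, reduced costs: (-4.0, -3.0)
  x^k = (4.0, 4.0), subgradient = b - a^T x = -34.0
  y^{k+1} = 1.5 + 0.25*-34.0 = -7.0
Step 3: y^k = -7.0, reduced costs: (30.0, 48.0)
  x^k = (0.0, 0.0), subgradient = b - a^T x = 6.0
  y^{k+1} = -7.0 + 0.25*6.0 = -5.5
Step 4: y^k = -5.5, reduced costs: (24.0, 39.0)
  x^k = (0.0, 0.0), subgradient = b - a^T x = 6.0
  y^{k+1} = -5.5 + 0.25*6.0 = -4.0
Dual objective at y_4 = -4.0: reduced costs (18.0, 30.0), box minimizer x = (0.0, 0.0)
g(y_4) = b*y + (c1 - a1*y)*x1 + (c2 - a2*y)*x2 = 6*(-4.0) + 18.0*0.0 + 30.0*0.0 = -24.0 + 0.0 + 0.0 = -24.0


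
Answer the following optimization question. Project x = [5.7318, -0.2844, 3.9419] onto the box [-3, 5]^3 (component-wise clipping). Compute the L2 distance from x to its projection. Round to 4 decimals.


Project each component onto [-3, 5].
clip(5.7318) = 5.0, clip(-0.2844) = -0.2844, clip(3.9419) = 3.9419
Projection = [5.0, -0.2844, 3.9419]
Squared diffs: [0.5355, 0.0, 0.0]
Distance = sqrt(0.5355) = 0.7318


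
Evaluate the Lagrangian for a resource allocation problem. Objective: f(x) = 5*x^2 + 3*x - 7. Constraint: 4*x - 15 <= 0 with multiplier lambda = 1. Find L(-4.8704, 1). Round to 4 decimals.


Step 1: Evaluate f(x).
f(-4.8704) = 5*(-4.8704)^2 + 3*(-4.8704) - 7 = 96.9928
Step 2: Evaluate g(x).
g(-4.8704) = 4*-4.8704 - 15 = -34.4816
Step 3: Compute Lagrangian.
L = 96.9928 + 1*-34.4816 = 62.5112


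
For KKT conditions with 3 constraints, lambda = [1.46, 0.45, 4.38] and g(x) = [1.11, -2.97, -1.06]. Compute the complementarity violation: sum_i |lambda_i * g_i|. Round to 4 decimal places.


KKT complementary slackness check:
lambda_1 * g_1 = 1.46 * 1.11 = 1.6206
lambda_2 * g_2 = 0.45 * -2.97 = -1.3365
lambda_3 * g_3 = 4.38 * -1.06 = -4.6428
Total violation = 1.6206 + 1.3365 + 4.6428 = 7.5999


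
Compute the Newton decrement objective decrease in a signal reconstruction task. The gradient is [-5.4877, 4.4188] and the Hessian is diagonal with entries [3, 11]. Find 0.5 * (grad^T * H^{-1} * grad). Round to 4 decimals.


Step 1: H is diagonal, so H^(-1) * g = [-1.8292, 0.4017].
Step 2: g^T H^(-1) g = sum_i g_i^2 / H_ii
  = (-5.4877)^2/3 + (4.4188)^2/11
  = 10.0383 + 1.7751 = 11.8134
Step 3: Objective decrease = 0.5 * g^T H^(-1) g = 5.9067


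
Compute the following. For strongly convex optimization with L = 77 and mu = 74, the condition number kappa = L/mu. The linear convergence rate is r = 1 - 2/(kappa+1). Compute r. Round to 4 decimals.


Step 1: Compute the condition number.
kappa = L/mu = 77/74 = 1.0405
Step 2: Compute the convergence rate.
r = 1 - 2/(kappa + 1) = 1 - 2*mu/(L + mu) = (L - mu)/(L + mu) = 3/151 = 0.0199


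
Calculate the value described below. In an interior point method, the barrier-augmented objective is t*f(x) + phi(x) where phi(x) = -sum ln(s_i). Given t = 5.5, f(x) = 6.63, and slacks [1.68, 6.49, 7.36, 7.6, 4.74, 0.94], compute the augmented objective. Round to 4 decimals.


Step 1: Compute log-barrier.
ln values: [0.5188, 1.8703, 1.9961, 2.0281, 1.556, -0.0619]
phi = -(0.5188 + 1.8703 + 1.9961 + 2.0281 + 1.556 - 0.0619) = -7.9074
Step 2: Compute augmented objective.
t*f(x) = 5.5*6.63 = 36.465
Total = 36.465 - 7.9074 = 28.5576


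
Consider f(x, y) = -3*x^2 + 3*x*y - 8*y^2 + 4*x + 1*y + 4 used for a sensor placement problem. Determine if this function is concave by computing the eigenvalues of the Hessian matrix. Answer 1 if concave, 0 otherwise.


The Hessian of f(x,y) = -3*x^2 + 3*x*y - 8*y^2 + 4*x + 1*y + 4 is:
H = [[-6, 3], [3, -16]]
Trace = -6 - 16 = -22
Determinant = -6*-16 - (3)^2 = 87
Discriminant = (-22)^2 - 4*87 = 136.0
Eigenvalues: lambda_1 = -16.831, lambda_2 = -5.169
The function is concave.

1


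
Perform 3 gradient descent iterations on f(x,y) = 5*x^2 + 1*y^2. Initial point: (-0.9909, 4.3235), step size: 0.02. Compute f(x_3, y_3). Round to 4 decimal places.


Gradient descent on f(x,y) = 5*x^2 + 1*y^2.
Starting point: (-0.9909, 4.3235), alpha = 0.02
Step 1: grad_x = 2*5*-0.9909 = -9.909, grad_y = 2*1*4.3235 = 8.647
  x_1 = -0.9909 - 0.02*-9.909 = -0.7927
  y_1 = 4.3235 - 0.02*8.647 = 4.1506
Step 2: grad_x = 2*5*-0.7927 = -7.9272, grad_y = 2*1*4.1506 = 8.3011
  x_2 = -0.7927 - 0.02*-7.9272 = -0.6342
  y_2 = 4.1506 - 0.02*8.3011 = 3.9845
Step 3: grad_x = 2*5*-0.6342 = -6.3418, grad_y = 2*1*3.9845 = 7.9691
  x_3 = -0.6342 - 0.02*-6.3418 = -0.5073
  y_3 = 3.9845 - 0.02*7.9691 = 3.8252
f(-0.5073, 3.8252) = 5*(-0.5073)^2 + 1*3.8252^2 = 15.9188


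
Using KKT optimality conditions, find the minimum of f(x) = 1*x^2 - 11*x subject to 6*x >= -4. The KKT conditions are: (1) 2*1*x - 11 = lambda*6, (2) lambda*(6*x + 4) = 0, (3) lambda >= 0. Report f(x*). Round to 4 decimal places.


Step 1: Try lambda = 0 (constraint inactive).
Stationarity: 2*1*x - 11 = 0
x* = 11/(2*1) = 5.5
Check constraint: 6*5.5 = 33.0 >= -4 -- satisfied.
Step 2: Compute optimal value.
f(x*) = 1*5.5^2 - 11*5.5 = -30.25


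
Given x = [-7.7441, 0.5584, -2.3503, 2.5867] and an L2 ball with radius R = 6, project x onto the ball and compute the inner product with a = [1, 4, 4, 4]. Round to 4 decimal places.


Step 1: Compute ||x|| (intermediates to 6 decimals).
||x|| = sqrt((-7.7441)^2 + 0.5584^2 + (-2.3503)^2 + 2.5867^2) = 8.514565
Step 2: Project.
Since ||x|| > R, scale = R/||x|| = 6/8.514565 = 0.704675, proj(x) = scale * x
proj(x) = [-5.457074, 0.393491, -1.656198, 1.822783]
Step 3: Dot product.
a^T * proj(x) = 1*(-5.457074) + 4*0.393491 + 4*(-1.656198) + 4*1.822783 = -3.2168


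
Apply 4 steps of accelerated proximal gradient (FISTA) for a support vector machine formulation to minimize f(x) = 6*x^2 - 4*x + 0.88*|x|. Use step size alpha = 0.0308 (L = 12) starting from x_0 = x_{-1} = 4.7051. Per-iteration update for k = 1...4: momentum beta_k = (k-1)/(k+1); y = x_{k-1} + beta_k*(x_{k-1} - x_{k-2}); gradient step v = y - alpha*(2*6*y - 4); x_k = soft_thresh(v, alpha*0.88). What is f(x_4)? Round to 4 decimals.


FISTA on f(x) = 6*x^2 - 4*x + 0.88*|x|
L = 12, alpha = 0.0308
Iteration 1: beta = 0.0, y = 4.7051 + 0.0*(4.7051 - 4.7051) = 4.7051
  grad(y) = 52.4612, v = y - alpha*grad = 3.0893
  prox(v) = soft_thresh(3.0893, 0.0271) = 3.0622
Iteration 2: beta = 0.3333, y = 3.0622 + 0.3333*(3.0622 - 4.7051) = 2.5146
  grad(y) = 26.1747, v = y - alpha*grad = 1.7084
  prox(v) = soft_thresh(1.7084, 0.0271) = 1.6813
Iteration 3: beta = 0.5, y = 1.6813 + 0.5*(1.6813 - 3.0622) = 0.9908
  grad(y) = 7.8897, v = y - alpha*grad = 0.7478
  prox(v) = soft_thresh(0.7478, 0.0271) = 0.7207
Iteration 4: beta = 0.6, y = 0.7207 + 0.6*(0.7207 - 1.6813) = 0.1444
  grad(y) = -2.2676, v = y - alpha*grad = 0.2142
  prox(v) = soft_thresh(0.2142, 0.0271) = 0.1871
f(x_4) = 6*0.1871^2 - 4*0.1871 + 0.88*|0.1871| = -0.3737


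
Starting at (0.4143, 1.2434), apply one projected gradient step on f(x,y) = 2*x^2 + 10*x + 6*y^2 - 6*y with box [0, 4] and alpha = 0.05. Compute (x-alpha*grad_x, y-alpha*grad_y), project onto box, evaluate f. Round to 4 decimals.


Step 1: Compute gradient at (0.4143, 1.2434).
grad_x = 2*2*0.4143 + 10 = 11.6572
grad_y = 2*6*1.2434 - 6 = 8.9208
Step 2: Gradient step.
x_raw = 0.4143 - 0.05*11.6572 = -0.1686
y_raw = 1.2434 - 0.05*8.9208 = 0.7974
Step 3: Project onto [0, 4].
x_proj = clip(-0.1686) = 0.0
y_proj = clip(0.7974) = 0.7974
Step 4: Evaluate f.
f(0.0, 0.7974) = -0.9695


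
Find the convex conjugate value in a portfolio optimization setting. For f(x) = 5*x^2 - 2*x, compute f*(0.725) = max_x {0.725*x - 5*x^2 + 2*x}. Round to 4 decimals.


f*(y) = sup_x {y*x - a*x^2 - b*x} = sup_x {(y-b)*x - a*x^2}
FOC: (y - b) - 2a*x = 0 => x* = (y - b)/(2a)
x* = (0.725 + 2)/(2*5) = 0.2725
f*(0.725) = (y-b)^2/(4a) = (0.725 + 2)^2/(4*5)
= 7.4256/20 = 0.3713


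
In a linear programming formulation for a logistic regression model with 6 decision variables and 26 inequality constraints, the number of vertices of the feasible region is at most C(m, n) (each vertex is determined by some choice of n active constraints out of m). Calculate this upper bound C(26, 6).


Each vertex corresponds to some choice of n active constraints out of m, so the number of vertices is at most C(m, n) = m! / (n!(m-n)!).
m = 26, n = 6
Numerator: 26 * 25 * 24 * 23 * 22 * 21
Denominator: 6! = 720
C(26, 6) = 230230


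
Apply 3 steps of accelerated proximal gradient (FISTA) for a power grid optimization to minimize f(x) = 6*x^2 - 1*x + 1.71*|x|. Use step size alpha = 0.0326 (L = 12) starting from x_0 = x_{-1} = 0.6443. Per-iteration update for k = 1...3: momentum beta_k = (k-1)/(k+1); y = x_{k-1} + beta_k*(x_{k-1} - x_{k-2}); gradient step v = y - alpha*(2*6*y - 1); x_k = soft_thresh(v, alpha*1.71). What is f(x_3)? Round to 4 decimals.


FISTA on f(x) = 6*x^2 - 1*x + 1.71*|x|
L = 12, alpha = 0.0326
Iteration 1: beta = 0.0, y = 0.6443 + 0.0*(0.6443 - 0.6443) = 0.6443
  grad(y) = 6.7316, v = y - alpha*grad = 0.4248
  prox(v) = soft_thresh(0.4248, 0.0557) = 0.3691
Iteration 2: beta = 0.3333, y = 0.3691 + 0.3333*(0.3691 - 0.6443) = 0.2774
  grad(y) = 2.3285, v = y - alpha*grad = 0.2015
  prox(v) = soft_thresh(0.2015, 0.0557) = 0.1457
Iteration 3: beta = 0.5, y = 0.1457 + 0.5*(0.1457 - 0.3691) = 0.034
  grad(y) = -0.5917, v = y - alpha*grad = 0.0533
  prox(v) = soft_thresh(0.0533, 0.0557) = 0.0
f(x_3) = 6*0.0^2 - 1*0.0 + 1.71*|0.0| = 0.0


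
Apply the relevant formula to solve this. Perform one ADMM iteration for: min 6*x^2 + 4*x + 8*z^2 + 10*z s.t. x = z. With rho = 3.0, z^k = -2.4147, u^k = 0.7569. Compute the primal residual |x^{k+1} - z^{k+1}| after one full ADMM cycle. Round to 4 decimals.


ADMM iteration with rho = 3.0, z^k = -2.4147, u^k = 0.7569
Step 1: x-update.
Minimize 6*x^2 + 4*x + (3.0/2)*(x + 2.4147 + 0.7569)^2
FOC: (2*6 + 3.0)*x = -4 + 3.0*(-2.4147 - 0.7569)
x^{k+1} = -0.901
Step 2: z-update.
Minimize 8*z^2 + 10*z + (3.0/2)*(-0.901 - z + 0.7569)^2
FOC: (2*8 + 3.0)*z = -10 + 3.0*(-0.901 + 0.7569)
z^{k+1} = -0.5491
Step 3: u-update.
u^{k+1} = 0.7569 - 0.901 + 0.5491 = 0.405
Step 4: Primal residual = |-0.901 + 0.5491| = 0.3519


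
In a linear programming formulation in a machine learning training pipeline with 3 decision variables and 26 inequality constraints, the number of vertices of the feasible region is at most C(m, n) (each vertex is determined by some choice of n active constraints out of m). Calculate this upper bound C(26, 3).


Each vertex corresponds to some choice of n active constraints out of m, so the number of vertices is at most C(m, n) = m! / (n!(m-n)!).
m = 26, n = 3
Numerator: 26 * 25 * 24
Denominator: 3! = 6
C(26, 3) = 2600


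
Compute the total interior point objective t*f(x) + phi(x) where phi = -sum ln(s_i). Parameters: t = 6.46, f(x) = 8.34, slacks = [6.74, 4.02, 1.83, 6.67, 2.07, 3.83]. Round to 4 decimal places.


Step 1: Compute log-barrier.
ln values: [1.9081, 1.3913, 0.6043, 1.8976, 0.7275, 1.3429]
phi = -(1.9081 + 1.3913 + 0.6043 + 1.8976 + 0.7275 + 1.3429) = -7.8717
Step 2: Compute augmented objective.
t*f(x) = 6.46*8.34 = 53.8764
Total = 53.8764 - 7.8717 = 46.0047


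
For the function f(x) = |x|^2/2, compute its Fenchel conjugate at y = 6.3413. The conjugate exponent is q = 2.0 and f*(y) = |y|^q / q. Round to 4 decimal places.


The conjugate exponent q satisfies 1/p + 1/q = 1.
p = 2, so q = 2/(2 - 1) = 2.0
|y|^q = 6.3413^2.0 = 40.2121
f*(6.3413) = 40.2121 / 2.0 = 20.106


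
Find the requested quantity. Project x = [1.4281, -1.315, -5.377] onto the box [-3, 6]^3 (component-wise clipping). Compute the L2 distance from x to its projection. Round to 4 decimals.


Project each component onto [-3, 6].
clip(1.4281) = 1.4281, clip(-1.315) = -1.315, clip(-5.377) = -3.0
Projection = [1.4281, -1.315, -3.0]
Squared diffs: [0.0, 0.0, 5.6501]
Distance = sqrt(5.6501) = 2.377


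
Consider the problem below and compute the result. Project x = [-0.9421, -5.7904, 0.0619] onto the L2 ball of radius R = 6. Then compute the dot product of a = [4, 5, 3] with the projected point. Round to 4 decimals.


Step 1: Compute ||x|| (intermediates to 6 decimals).
||x|| = sqrt((-0.9421)^2 + (-5.7904)^2 + 0.0619^2) = 5.866866
Step 2: Project.
Since ||x|| <= R, proj = x (no scaling needed).
proj(x) = [-0.9421, -5.7904, 0.0619]
Step 3: Dot product.
a^T * proj(x) = 4*(-0.9421) + 5*(-5.7904) + 3*0.0619 = -32.5347


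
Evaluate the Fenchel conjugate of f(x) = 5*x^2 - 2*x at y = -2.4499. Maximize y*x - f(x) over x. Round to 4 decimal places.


f*(y) = sup_x {y*x - a*x^2 - b*x} = sup_x {(y-b)*x - a*x^2}
FOC: (y - b) - 2a*x = 0 => x* = (y - b)/(2a)
x* = (-2.4499 + 2)/(2*5) = -0.045
f*(-2.4499) = (y-b)^2/(4a) = (-2.4499 + 2)^2/(4*5)
= 0.2024/20 = 0.0101


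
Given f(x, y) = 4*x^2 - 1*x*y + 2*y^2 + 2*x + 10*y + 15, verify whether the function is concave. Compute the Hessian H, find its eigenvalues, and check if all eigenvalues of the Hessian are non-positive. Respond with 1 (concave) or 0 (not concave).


The Hessian of f(x,y) = 4*x^2 - 1*x*y + 2*y^2 + 2*x + 10*y + 15 is:
H = [[8, -1], [-1, 4]]
Trace = 8 + 4 = 12
Determinant = 8*4 - (-1)^2 = 31
Discriminant = (12)^2 - 4*31 = 20.0
Eigenvalues: lambda_1 = 3.7639, lambda_2 = 8.2361
The function is not concave.

0


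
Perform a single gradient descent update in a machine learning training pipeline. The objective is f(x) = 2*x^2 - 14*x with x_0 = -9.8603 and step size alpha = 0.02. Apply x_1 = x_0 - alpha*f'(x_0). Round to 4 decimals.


We compute the gradient at x_0 and apply the update.
f'(x) = 4*x - 14
f'(-9.8603) = 4*-9.8603 - 14 = -53.4412
x_1 = -9.8603 - 0.02*-53.4412 = -8.7915


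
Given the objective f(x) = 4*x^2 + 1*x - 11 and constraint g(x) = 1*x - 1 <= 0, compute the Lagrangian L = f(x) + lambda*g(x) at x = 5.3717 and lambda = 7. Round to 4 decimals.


Step 1: Evaluate f(x).
f(5.3717) = 4*5.3717^2 + 1*5.3717 - 11 = 109.7923
Step 2: Evaluate g(x).
g(5.3717) = 1*5.3717 - 1 = 4.3717
Step 3: Compute Lagrangian.
L = 109.7923 + 7*4.3717 = 140.3942


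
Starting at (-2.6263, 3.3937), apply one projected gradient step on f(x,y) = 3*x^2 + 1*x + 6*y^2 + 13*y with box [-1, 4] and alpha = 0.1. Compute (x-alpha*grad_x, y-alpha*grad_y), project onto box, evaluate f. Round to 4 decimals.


Step 1: Compute gradient at (-2.6263, 3.3937).
grad_x = 2*3*-2.6263 + 1 = -14.7578
grad_y = 2*6*3.3937 + 13 = 53.7244
Step 2: Gradient step.
x_raw = -2.6263 - 0.1*-14.7578 = -1.1505
y_raw = 3.3937 - 0.1*53.7244 = -1.9787
Step 3: Project onto [-1, 4].
x_proj = clip(-1.1505) = -1.0
y_proj = clip(-1.9787) = -1.0
Step 4: Evaluate f.
f(-1.0, -1.0) = -5.0


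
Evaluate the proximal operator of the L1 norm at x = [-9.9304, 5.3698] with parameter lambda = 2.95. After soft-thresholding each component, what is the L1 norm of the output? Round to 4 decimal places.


Soft-thresholding with lambda = 2.95:
prox(-9.9304) = sign(-9.9304)*max(|-9.9304| - 2.95, 0) = -6.9804
prox(5.3698) = sign(5.3698)*max(|5.3698| - 2.95, 0) = 2.4198
prox(x) = [-6.9804, 2.4198]
||prox(x)||_1 = 6.9804 + 2.4198 = 9.4002


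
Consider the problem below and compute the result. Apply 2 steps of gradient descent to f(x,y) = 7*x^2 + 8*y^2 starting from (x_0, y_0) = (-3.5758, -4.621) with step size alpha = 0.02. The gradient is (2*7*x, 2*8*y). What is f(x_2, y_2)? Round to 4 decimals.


Gradient descent on f(x,y) = 7*x^2 + 8*y^2.
Starting point: (-3.5758, -4.621), alpha = 0.02
Step 1: grad_x = 2*7*-3.5758 = -50.0612, grad_y = 2*8*-4.621 = -73.936
  x_1 = -3.5758 - 0.02*-50.0612 = -2.5746
  y_1 = -4.621 - 0.02*-73.936 = -3.1423
Step 2: grad_x = 2*7*-2.5746 = -36.0441, grad_y = 2*8*-3.1423 = -50.2765
  x_2 = -2.5746 - 0.02*-36.0441 = -1.8537
  y_2 = -3.1423 - 0.02*-50.2765 = -2.1368
f(-1.8537, -2.1368) = 7*(-1.8537)^2 + 8*(-2.1368)^2 = 60.5789


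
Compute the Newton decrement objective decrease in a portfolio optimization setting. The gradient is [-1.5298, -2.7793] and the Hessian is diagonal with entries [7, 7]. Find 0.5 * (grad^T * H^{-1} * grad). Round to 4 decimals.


Step 1: H is diagonal, so H^(-1) * g = [-0.2185, -0.397].
Step 2: g^T H^(-1) g = sum_i g_i^2 / H_ii
  = (-1.5298)^2/7 + (-2.7793)^2/7
  = 0.3343 + 1.1035 = 1.4378
Step 3: Objective decrease = 0.5 * g^T H^(-1) g = 0.7189


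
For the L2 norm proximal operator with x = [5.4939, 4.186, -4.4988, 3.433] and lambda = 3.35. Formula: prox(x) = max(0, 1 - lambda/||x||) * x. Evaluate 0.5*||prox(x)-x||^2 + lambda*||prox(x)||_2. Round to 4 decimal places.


Step 1: Compute ||x||.
||x|| = 8.9292
Step 2: Compute scaling factor.
scale = max(0, 1 - 3.35/8.9292) = 0.6248
Step 3: prox(x) = [3.4327, 2.6155, -2.811, 2.145]
||prox(x)|| = 5.5792
Step 4: Proximal objective.
0.5*||prox-x||^2 = 5.6113
lambda*||prox|| = 18.6903
Total = 24.3015


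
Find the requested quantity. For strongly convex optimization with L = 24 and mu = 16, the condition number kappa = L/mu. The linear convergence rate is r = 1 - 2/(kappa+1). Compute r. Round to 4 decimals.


Step 1: Compute the condition number.
kappa = L/mu = 24/16 = 1.5
Step 2: Compute the convergence rate.
r = 1 - 2/(kappa + 1) = 1 - 2*mu/(L + mu) = (L - mu)/(L + mu) = 8/40 = 0.2


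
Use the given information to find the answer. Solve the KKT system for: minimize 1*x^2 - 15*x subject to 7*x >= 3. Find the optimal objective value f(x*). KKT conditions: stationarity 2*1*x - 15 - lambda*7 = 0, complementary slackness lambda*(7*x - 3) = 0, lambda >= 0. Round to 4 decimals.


Step 1: Try lambda = 0 (constraint inactive).
Stationarity: 2*1*x - 15 = 0
x* = 15/(2*1) = 7.5
Check constraint: 7*7.5 = 52.5 >= 3 -- satisfied.
Step 2: Compute optimal value.
f(x*) = 1*7.5^2 - 15*7.5 = -56.25


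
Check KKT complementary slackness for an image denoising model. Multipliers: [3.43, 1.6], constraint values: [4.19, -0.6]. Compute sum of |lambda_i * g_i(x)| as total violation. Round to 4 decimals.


KKT complementary slackness check:
lambda_1 * g_1 = 3.43 * 4.19 = 14.3717
lambda_2 * g_2 = 1.6 * -0.6 = -0.96
Total violation = 14.3717 + 0.96 = 15.3317


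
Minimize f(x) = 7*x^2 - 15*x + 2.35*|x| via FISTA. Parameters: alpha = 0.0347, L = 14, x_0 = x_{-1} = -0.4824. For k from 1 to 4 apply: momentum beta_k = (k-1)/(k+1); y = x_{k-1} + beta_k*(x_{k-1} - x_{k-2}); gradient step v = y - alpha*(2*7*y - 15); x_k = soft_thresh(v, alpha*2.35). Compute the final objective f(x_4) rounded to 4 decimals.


FISTA on f(x) = 7*x^2 - 15*x + 2.35*|x|
L = 14, alpha = 0.0347
Iteration 1: beta = 0.0, y = -0.4824 + 0.0*(-0.4824 + 0.4824) = -0.4824
  grad(y) = -21.7536, v = y - alpha*grad = 0.2724
  prox(v) = soft_thresh(0.2724, 0.0815) = 0.1909
Iteration 2: beta = 0.3333, y = 0.1909 + 0.3333*(0.1909 + 0.4824) = 0.4153
  grad(y) = -9.1852, v = y - alpha*grad = 0.7341
  prox(v) = soft_thresh(0.7341, 0.0815) = 0.6525
Iteration 3: beta = 0.5, y = 0.6525 + 0.5*(0.6525 - 0.1909) = 0.8833
  grad(y) = -2.6334, v = y - alpha*grad = 0.9747
  prox(v) = soft_thresh(0.9747, 0.0815) = 0.8932
Iteration 4: beta = 0.6, y = 0.8932 + 0.6*(0.8932 - 0.6525) = 1.0375
  grad(y) = -0.4743, v = y - alpha*grad = 1.054
  prox(v) = soft_thresh(1.054, 0.0815) = 0.9725
f(x_4) = 7*0.9725^2 - 15*0.9725 + 2.35*|0.9725| = -5.6819


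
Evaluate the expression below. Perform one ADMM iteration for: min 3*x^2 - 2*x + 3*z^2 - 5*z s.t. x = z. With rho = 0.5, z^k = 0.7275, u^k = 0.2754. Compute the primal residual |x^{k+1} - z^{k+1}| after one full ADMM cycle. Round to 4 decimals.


ADMM iteration with rho = 0.5, z^k = 0.7275, u^k = 0.2754
Step 1: x-update.
Minimize 3*x^2 - 2*x + (0.5/2)*(x - 0.7275 + 0.2754)^2
FOC: (2*3 + 0.5)*x = 2 + 0.5*(0.7275 - 0.2754)
x^{k+1} = 0.3425
Step 2: z-update.
Minimize 3*z^2 - 5*z + (0.5/2)*(0.3425 - z + 0.2754)^2
FOC: (2*3 + 0.5)*z = 5 + 0.5*(0.3425 + 0.2754)
z^{k+1} = 0.8168
Step 3: u-update.
u^{k+1} = 0.2754 + 0.3425 - 0.8168 = -0.1989
Step 4: Primal residual = |0.3425 - 0.8168| = 0.4743


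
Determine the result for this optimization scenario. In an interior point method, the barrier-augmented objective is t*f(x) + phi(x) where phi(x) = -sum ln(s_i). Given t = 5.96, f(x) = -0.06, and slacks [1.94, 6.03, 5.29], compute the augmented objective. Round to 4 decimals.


Step 1: Compute log-barrier.
ln values: [0.6627, 1.7967, 1.6658]
phi = -(0.6627 + 1.7967 + 1.6658) = -4.1253
Step 2: Compute augmented objective.
t*f(x) = 5.96*-0.06 = -0.3576
Total = -0.3576 - 4.1253 = -4.4829


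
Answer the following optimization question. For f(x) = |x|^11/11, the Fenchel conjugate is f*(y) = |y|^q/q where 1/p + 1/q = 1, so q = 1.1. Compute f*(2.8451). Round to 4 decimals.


The conjugate exponent q satisfies 1/p + 1/q = 1.
p = 11, so q = 11/(11 - 1) = 1.1
|y|^q = 2.8451^1.1 = 3.1587
f*(2.8451) = 3.1587 / 1.1 = 2.8715


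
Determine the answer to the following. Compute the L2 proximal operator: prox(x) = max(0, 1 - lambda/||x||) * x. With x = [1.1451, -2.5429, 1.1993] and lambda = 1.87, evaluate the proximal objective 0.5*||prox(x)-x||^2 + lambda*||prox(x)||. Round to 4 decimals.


Step 1: Compute ||x||.
||x|| = 3.0358
Step 2: Compute scaling factor.
scale = max(0, 1 - 1.87/3.0358) = 0.384
Step 3: prox(x) = [0.4397, -0.9765, 0.4605]
||prox(x)|| = 1.1658
Step 4: Proximal objective.
0.5*||prox-x||^2 = 1.7485
lambda*||prox|| = 2.18
Total = 3.9284


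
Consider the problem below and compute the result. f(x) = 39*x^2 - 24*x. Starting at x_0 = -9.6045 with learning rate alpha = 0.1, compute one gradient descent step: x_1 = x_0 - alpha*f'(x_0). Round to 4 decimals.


We compute the gradient at x_0 and apply the update.
f'(x) = 78*x - 24
f'(-9.6045) = 78*-9.6045 - 24 = -773.151
x_1 = -9.6045 - 0.1*-773.151 = 67.7106


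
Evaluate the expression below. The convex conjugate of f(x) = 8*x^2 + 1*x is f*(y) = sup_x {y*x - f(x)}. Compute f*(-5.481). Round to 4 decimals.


f*(y) = sup_x {y*x - a*x^2 - b*x} = sup_x {(y-b)*x - a*x^2}
FOC: (y - b) - 2a*x = 0 => x* = (y - b)/(2a)
x* = (-5.481 - 1)/(2*8) = -0.4051
f*(-5.481) = (y-b)^2/(4a) = (-5.481 - 1)^2/(4*8)
= 42.0034/32 = 1.3126


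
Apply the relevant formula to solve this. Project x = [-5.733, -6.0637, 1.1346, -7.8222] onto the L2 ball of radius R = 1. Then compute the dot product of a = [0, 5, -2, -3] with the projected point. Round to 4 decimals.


Step 1: Compute ||x|| (intermediates to 6 decimals).
||x|| = sqrt((-5.733)^2 + (-6.0637)^2 + 1.1346^2 + (-7.8222)^2) = 11.493906
Step 2: Project.
Since ||x|| > R, scale = R/||x|| = 1/11.493906 = 0.087003, proj(x) = scale * x
proj(x) = [-0.498788, -0.52756, 0.098714, -0.680555]
Step 3: Dot product.
a^T * proj(x) = 0*(-0.498788) + 5*(-0.52756) - 2*0.098714 - 3*(-0.680555) = -0.7936


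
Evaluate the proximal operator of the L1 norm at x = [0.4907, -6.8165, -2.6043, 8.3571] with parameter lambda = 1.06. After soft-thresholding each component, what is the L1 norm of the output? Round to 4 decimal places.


Soft-thresholding with lambda = 1.06:
prox(0.4907) = sign(0.4907)*max(|0.4907| - 1.06, 0) = 0.0
prox(-6.8165) = sign(-6.8165)*max(|-6.8165| - 1.06, 0) = -5.7565
prox(-2.6043) = sign(-2.6043)*max(|-2.6043| - 1.06, 0) = -1.5443
prox(8.3571) = sign(8.3571)*max(|8.3571| - 1.06, 0) = 7.2971
prox(x) = [0.0, -5.7565, -1.5443, 7.2971]
||prox(x)||_1 = 0.0 + 5.7565 + 1.5443 + 7.2971 = 14.5979


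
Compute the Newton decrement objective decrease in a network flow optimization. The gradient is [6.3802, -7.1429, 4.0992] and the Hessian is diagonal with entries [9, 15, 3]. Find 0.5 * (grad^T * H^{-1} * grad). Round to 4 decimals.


Step 1: H is diagonal, so H^(-1) * g = [0.7089, -0.4762, 1.3664].
Step 2: g^T H^(-1) g = sum_i g_i^2 / H_ii
  = (6.3802)^2/9 + (-7.1429)^2/15 + (4.0992)^2/3
  = 4.523 + 3.4014 + 5.6011 = 13.5255
Step 3: Objective decrease = 0.5 * g^T H^(-1) g = 6.7628


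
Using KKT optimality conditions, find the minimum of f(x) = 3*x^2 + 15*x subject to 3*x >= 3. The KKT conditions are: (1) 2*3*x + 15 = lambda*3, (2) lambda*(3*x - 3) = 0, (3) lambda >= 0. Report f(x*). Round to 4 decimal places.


Step 1: Try lambda = 0 (constraint inactive).
x_unc = -15/(2*3) = -2.5
Check: 3*-2.5 = -7.5 < 3 -- violated!
Step 2: Constraint must be active: 3*x = 3
x* = 3/3 = 1.0
lambda = (2*3*1.0 + 15)/3 = 7.0
Step 3: Compute optimal value.
f(x*) = 3*1.0^2 + 15*1.0 = 18.0


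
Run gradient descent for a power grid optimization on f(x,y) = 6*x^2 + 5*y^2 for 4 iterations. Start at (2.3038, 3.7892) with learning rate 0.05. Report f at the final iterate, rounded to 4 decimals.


Gradient descent on f(x,y) = 6*x^2 + 5*y^2.
Starting point: (2.3038, 3.7892), alpha = 0.05
Step 1: grad_x = 2*6*2.3038 = 27.6456, grad_y = 2*5*3.7892 = 37.892
  x_1 = 2.3038 - 0.05*27.6456 = 0.9215
  y_1 = 3.7892 - 0.05*37.892 = 1.8946
Step 2: grad_x = 2*6*0.9215 = 11.0582, grad_y = 2*5*1.8946 = 18.946
  x_2 = 0.9215 - 0.05*11.0582 = 0.3686
  y_2 = 1.8946 - 0.05*18.946 = 0.9473
Step 3: grad_x = 2*6*0.3686 = 4.4233, grad_y = 2*5*0.9473 = 9.473
  x_3 = 0.3686 - 0.05*4.4233 = 0.1474
  y_3 = 0.9473 - 0.05*9.473 = 0.4737
Step 4: grad_x = 2*6*0.1474 = 1.7693, grad_y = 2*5*0.4737 = 4.7365
  x_4 = 0.1474 - 0.05*1.7693 = 0.059
  y_4 = 0.4737 - 0.05*4.7365 = 0.2368
f(0.059, 0.2368) = 6*0.059^2 + 5*0.2368^2 = 0.3013


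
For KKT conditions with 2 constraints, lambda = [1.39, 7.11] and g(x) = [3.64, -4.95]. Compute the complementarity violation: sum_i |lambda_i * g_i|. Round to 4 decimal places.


KKT complementary slackness check:
lambda_1 * g_1 = 1.39 * 3.64 = 5.0596
lambda_2 * g_2 = 7.11 * -4.95 = -35.1945
Total violation = 5.0596 + 35.1945 = 40.2541


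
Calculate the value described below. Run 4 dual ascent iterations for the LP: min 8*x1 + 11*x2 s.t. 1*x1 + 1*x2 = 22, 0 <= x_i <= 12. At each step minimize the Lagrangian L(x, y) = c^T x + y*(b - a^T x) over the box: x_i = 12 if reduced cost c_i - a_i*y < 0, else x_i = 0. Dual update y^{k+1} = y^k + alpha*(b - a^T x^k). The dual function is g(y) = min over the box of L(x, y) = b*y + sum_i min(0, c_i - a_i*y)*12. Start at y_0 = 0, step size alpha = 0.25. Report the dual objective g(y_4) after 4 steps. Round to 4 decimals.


Dual ascent for LP: min 8*x1 + 11*x2, 1*x1 + 1*x2 = 22, 0 <= x_i <= 12
Step 1: y^k = 0.0, reduced costs: (8.0, 11.0)
  x^k = (0.0, 0.0), subgradient = b - a^T x = 22.0
  y^{k+1} = 0.0 + 0.25*22.0 = 5.5
Step 2: y^k = 5.5, reduced costs: (2.5, 5.5)
  x^k = (0.0, 0.0), subgradient = b - a^T x = 22.0
  y^{k+1} = 5.5 + 0.25*22.0 = 11.0
Step 3: y^k = 11.0, reduced costs: (-3.0, 0.0)
  x^k = (12.0, 0.0), subgradient = b - a^T x = 10.0
  y^{k+1} = 11.0 + 0.25*10.0 = 13.5
Step 4: y^k = 13.5, reduced costs: (-5.5, -2.5)
  x^k = (12.0, 12.0), subgradient = b - a^T x = -2.0
  y^{k+1} = 13.5 + 0.25*-2.0 = 13.0
Dual objective at y_4 = 13.0: reduced costs (-5.0, -2.0), box minimizer x = (12.0, 12.0)
g(y_4) = b*y + (c1 - a1*y)*x1 + (c2 - a2*y)*x2 = 22*13.0 + (-5.0)*12.0 + (-2.0)*12.0 = 286.0 - 60.0 - 24.0 = 202.0


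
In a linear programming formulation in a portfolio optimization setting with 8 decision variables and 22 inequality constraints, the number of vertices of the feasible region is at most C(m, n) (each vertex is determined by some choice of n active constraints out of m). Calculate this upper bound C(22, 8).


Each vertex corresponds to some choice of n active constraints out of m, so the number of vertices is at most C(m, n) = m! / (n!(m-n)!).
m = 22, n = 8
Numerator: 22 * 21 * 20 * 19 * 18 * 17 * 16 * 15
Denominator: 8! = 40320
C(22, 8) = 319770


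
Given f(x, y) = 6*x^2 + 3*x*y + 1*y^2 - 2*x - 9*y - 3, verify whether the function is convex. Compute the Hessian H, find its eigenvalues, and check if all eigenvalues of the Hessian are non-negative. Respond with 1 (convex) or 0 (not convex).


The Hessian of f(x,y) = 6*x^2 + 3*x*y + 1*y^2 - 2*x - 9*y - 3 is:
H = [[12, 3], [3, 2]]
Trace = 12 + 2 = 14
Determinant = 12*2 - (3)^2 = 15
Discriminant = (14)^2 - 4*15 = 136.0
Eigenvalues: lambda_1 = 1.169, lambda_2 = 12.831
The function is convex.

1


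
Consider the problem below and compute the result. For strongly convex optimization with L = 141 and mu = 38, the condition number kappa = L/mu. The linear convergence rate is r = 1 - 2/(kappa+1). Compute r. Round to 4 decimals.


Step 1: Compute the condition number.
kappa = L/mu = 141/38 = 3.7105
Step 2: Compute the convergence rate.
r = 1 - 2/(kappa + 1) = 1 - 2*mu/(L + mu) = (L - mu)/(L + mu) = 103/179 = 0.5754


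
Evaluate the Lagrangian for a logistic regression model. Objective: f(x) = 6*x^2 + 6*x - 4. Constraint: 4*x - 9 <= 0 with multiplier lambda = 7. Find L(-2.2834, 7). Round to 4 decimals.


Step 1: Evaluate f(x).
f(-2.2834) = 6*(-2.2834)^2 + 6*(-2.2834) - 4 = 13.5831
Step 2: Evaluate g(x).
g(-2.2834) = 4*-2.2834 - 9 = -18.1336
Step 3: Compute Lagrangian.
L = 13.5831 + 7*-18.1336 = -113.3521


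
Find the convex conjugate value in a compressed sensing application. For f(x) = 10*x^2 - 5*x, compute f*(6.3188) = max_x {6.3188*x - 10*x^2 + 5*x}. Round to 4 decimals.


f*(y) = sup_x {y*x - a*x^2 - b*x} = sup_x {(y-b)*x - a*x^2}
FOC: (y - b) - 2a*x = 0 => x* = (y - b)/(2a)
x* = (6.3188 + 5)/(2*10) = 0.5659
f*(6.3188) = (y-b)^2/(4a) = (6.3188 + 5)^2/(4*10)
= 128.1152/40 = 3.2029


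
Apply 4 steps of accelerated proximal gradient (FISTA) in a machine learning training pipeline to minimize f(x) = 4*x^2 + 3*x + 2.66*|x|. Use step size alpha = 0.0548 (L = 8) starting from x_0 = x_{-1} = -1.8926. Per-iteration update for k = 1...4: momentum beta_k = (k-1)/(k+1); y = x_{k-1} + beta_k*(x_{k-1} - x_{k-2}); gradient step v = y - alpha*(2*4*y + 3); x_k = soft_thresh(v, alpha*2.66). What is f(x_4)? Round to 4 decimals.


FISTA on f(x) = 4*x^2 + 3*x + 2.66*|x|
L = 8, alpha = 0.0548
Iteration 1: beta = 0.0, y = -1.8926 + 0.0*(-1.8926 + 1.8926) = -1.8926
  grad(y) = -12.1408, v = y - alpha*grad = -1.2273
  prox(v) = soft_thresh(-1.2273, 0.1458) = -1.0815
Iteration 2: beta = 0.3333, y = -1.0815 + 0.3333*(-1.0815 + 1.8926) = -0.8112
  grad(y) = -3.4892, v = y - alpha*grad = -0.6199
  prox(v) = soft_thresh(-0.6199, 0.1458) = -0.4742
Iteration 3: beta = 0.5, y = -0.4742 + 0.5*(-0.4742 + 1.0815) = -0.1705
  grad(y) = 1.6359, v = y - alpha*grad = -0.2602
  prox(v) = soft_thresh(-0.2602, 0.1458) = -0.1144
Iteration 4: beta = 0.6, y = -0.1144 + 0.6*(-0.1144 + 0.4742) = 0.1015
  grad(y) = 3.8119, v = y - alpha*grad = -0.1074
  prox(v) = soft_thresh(-0.1074, 0.1458) = 0.0
f(x_4) = 4*0.0^2 + 3*0.0 + 2.66*|0.0| = 0.0


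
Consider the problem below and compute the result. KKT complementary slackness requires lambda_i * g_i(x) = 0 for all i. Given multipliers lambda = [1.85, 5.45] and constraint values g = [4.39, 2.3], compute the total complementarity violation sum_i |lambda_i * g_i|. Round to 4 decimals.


KKT complementary slackness check:
lambda_1 * g_1 = 1.85 * 4.39 = 8.1215
lambda_2 * g_2 = 5.45 * 2.3 = 12.535
Total violation = 8.1215 + 12.535 = 20.6565


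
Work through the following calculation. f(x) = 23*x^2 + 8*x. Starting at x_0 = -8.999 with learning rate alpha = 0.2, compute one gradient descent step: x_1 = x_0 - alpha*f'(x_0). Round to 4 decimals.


We compute the gradient at x_0 and apply the update.
f'(x) = 46*x + 8
f'(-8.999) = 46*-8.999 + 8 = -405.954
x_1 = -8.999 - 0.2*-405.954 = 72.1918


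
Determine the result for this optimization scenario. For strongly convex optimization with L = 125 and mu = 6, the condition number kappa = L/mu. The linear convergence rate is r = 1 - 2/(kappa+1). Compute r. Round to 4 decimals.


Step 1: Compute the condition number.
kappa = L/mu = 125/6 = 20.8333
Step 2: Compute the convergence rate.
r = 1 - 2/(kappa + 1) = 1 - 2*mu/(L + mu) = (L - mu)/(L + mu) = 119/131 = 0.9084


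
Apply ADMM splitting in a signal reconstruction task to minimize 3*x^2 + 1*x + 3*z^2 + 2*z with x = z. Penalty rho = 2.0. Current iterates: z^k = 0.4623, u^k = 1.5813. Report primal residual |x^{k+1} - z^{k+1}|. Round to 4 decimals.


ADMM iteration with rho = 2.0, z^k = 0.4623, u^k = 1.5813
Step 1: x-update.
Minimize 3*x^2 + 1*x + (2.0/2)*(x - 0.4623 + 1.5813)^2
FOC: (2*3 + 2.0)*x = -1 + 2.0*(0.4623 - 1.5813)
x^{k+1} = -0.4048
Step 2: z-update.
Minimize 3*z^2 + 2*z + (2.0/2)*(-0.4048 - z + 1.5813)^2
FOC: (2*3 + 2.0)*z = -2 + 2.0*(-0.4048 + 1.5813)
z^{k+1} = 0.0441
Step 3: u-update.
u^{k+1} = 1.5813 - 0.4048 - 0.0441 = 1.1324
Step 4: Primal residual = |-0.4048 - 0.0441| = 0.4489


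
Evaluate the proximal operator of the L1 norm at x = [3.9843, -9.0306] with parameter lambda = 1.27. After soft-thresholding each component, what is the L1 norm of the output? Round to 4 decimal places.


Soft-thresholding with lambda = 1.27:
prox(3.9843) = sign(3.9843)*max(|3.9843| - 1.27, 0) = 2.7143
prox(-9.0306) = sign(-9.0306)*max(|-9.0306| - 1.27, 0) = -7.7606
prox(x) = [2.7143, -7.7606]
||prox(x)||_1 = 2.7143 + 7.7606 = 10.4749


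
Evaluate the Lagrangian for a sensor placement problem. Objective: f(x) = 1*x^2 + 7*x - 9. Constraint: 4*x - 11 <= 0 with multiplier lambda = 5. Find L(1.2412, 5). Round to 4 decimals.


Step 1: Evaluate f(x).
f(1.2412) = 1*1.2412^2 + 7*1.2412 - 9 = 1.229
Step 2: Evaluate g(x).
g(1.2412) = 4*1.2412 - 11 = -6.0352
Step 3: Compute Lagrangian.
L = 1.229 + 5*-6.0352 = -28.947


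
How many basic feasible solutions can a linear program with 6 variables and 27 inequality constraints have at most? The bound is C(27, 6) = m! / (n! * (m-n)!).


Each vertex corresponds to some choice of n active constraints out of m, so the number of vertices is at most C(m, n) = m! / (n!(m-n)!).
m = 27, n = 6
Numerator: 27 * 26 * 25 * 24 * 23 * 22
Denominator: 6! = 720
C(27, 6) = 296010


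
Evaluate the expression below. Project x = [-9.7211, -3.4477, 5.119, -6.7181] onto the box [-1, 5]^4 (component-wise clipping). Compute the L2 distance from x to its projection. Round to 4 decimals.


Project each component onto [-1, 5].
clip(-9.7211) = -1.0, clip(-3.4477) = -1.0, clip(5.119) = 5.0, clip(-6.7181) = -1.0
Projection = [-1.0, -1.0, 5.0, -1.0]
Squared diffs: [76.0576, 5.9912, 0.0142, 32.6967]
Distance = sqrt(114.7597) = 10.7126


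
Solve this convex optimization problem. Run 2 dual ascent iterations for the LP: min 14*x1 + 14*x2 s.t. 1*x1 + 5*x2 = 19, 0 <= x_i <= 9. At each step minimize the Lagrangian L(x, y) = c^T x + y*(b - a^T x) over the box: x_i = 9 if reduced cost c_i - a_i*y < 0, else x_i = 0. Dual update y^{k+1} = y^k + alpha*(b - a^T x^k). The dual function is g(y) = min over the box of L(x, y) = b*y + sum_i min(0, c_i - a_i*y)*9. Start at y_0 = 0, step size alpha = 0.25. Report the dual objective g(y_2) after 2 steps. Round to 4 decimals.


Dual ascent for LP: min 14*x1 + 14*x2, 1*x1 + 5*x2 = 19, 0 <= x_i <= 9
Step 1: y^k = 0.0, reduced costs: (14.0, 14.0)
  x^k = (0.0, 0.0), subgradient = b - a^T x = 19.0
  y^{k+1} = 0.0 + 0.25*19.0 = 4.75
Step 2: y^k = 4.75, reduced costs: (9.25, -9.75)
  x^k = (0.0, 9.0), subgradient = b - a^T x = -26.0
  y^{k+1} = 4.75 + 0.25*-26.0 = -1.75
Dual objective at y_2 = -1.75: reduced costs (15.75, 22.75), box minimizer x = (0.0, 0.0)
g(y_2) = b*y + (c1 - a1*y)*x1 + (c2 - a2*y)*x2 = 19*(-1.75) + 15.75*0.0 + 22.75*0.0 = -33.25 + 0.0 + 0.0 = -33.25


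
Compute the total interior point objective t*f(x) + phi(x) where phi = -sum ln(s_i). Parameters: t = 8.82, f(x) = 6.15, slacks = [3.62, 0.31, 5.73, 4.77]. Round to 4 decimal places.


Step 1: Compute log-barrier.
ln values: [1.2865, -1.1712, 1.7457, 1.5623]
phi = -(1.2865 - 1.1712 + 1.7457 + 1.5623) = -3.4234
Step 2: Compute augmented objective.
t*f(x) = 8.82*6.15 = 54.243
Total = 54.243 - 3.4234 = 50.8196


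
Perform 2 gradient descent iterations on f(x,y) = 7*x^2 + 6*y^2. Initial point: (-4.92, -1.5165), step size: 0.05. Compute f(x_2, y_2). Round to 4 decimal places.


Gradient descent on f(x,y) = 7*x^2 + 6*y^2.
Starting point: (-4.92, -1.5165), alpha = 0.05
Step 1: grad_x = 2*7*-4.92 = -68.88, grad_y = 2*6*-1.5165 = -18.198
  x_1 = -4.92 - 0.05*-68.88 = -1.476
  y_1 = -1.5165 - 0.05*-18.198 = -0.6066
Step 2: grad_x = 2*7*-1.476 = -20.664, grad_y = 2*6*-0.6066 = -7.2792
  x_2 = -1.476 - 0.05*-20.664 = -0.4428
  y_2 = -0.6066 - 0.05*-7.2792 = -0.2426
f(-0.4428, -0.2426) = 7*(-0.4428)^2 + 6*(-0.2426)^2 = 1.7257


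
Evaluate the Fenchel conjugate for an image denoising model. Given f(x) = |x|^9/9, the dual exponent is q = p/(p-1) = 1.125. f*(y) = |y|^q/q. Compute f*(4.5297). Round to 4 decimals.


The conjugate exponent q satisfies 1/p + 1/q = 1.
p = 9, so q = 9/(9 - 1) = 1.125
|y|^q = 4.5297^1.125 = 5.4711
f*(4.5297) = 5.4711 / 1.125 = 4.8632


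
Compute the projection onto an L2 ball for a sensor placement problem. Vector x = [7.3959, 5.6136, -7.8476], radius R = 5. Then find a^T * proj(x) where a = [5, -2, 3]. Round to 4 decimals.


Step 1: Compute ||x|| (intermediates to 6 decimals).
||x|| = sqrt(7.3959^2 + 5.6136^2 + (-7.8476)^2) = 12.157165
Step 2: Project.
Since ||x|| > R, scale = R/||x|| = 5/12.157165 = 0.41128, proj(x) = scale * x
proj(x) = [3.041786, 2.308761, -3.227561]
Step 3: Dot product.
a^T * proj(x) = 5*3.041786 - 2*2.308761 + 3*(-3.227561) = 0.9087


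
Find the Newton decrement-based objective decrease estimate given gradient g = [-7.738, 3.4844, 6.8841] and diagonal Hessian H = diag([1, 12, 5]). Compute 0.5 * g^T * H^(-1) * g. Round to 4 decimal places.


Step 1: H is diagonal, so H^(-1) * g = [-7.738, 0.2904, 1.3768].
Step 2: g^T H^(-1) g = sum_i g_i^2 / H_ii
  = (-7.738)^2/1 + (3.4844)^2/12 + (6.8841)^2/5
  = 59.8766 + 1.0118 + 9.4782 = 70.3666
Step 3: Objective decrease = 0.5 * g^T H^(-1) g = 35.1833


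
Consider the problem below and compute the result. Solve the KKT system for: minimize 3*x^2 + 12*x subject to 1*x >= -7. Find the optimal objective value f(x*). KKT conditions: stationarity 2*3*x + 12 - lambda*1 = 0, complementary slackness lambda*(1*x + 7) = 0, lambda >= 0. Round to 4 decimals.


Step 1: Try lambda = 0 (constraint inactive).
Stationarity: 2*3*x + 12 = 0
x* = -12/(2*3) = -2.0
Check constraint: 1*-2.0 = -2.0 >= -7 -- satisfied.
Step 2: Compute optimal value.
f(x*) = 3*(-2.0)^2 + 12*(-2.0) = -12.0


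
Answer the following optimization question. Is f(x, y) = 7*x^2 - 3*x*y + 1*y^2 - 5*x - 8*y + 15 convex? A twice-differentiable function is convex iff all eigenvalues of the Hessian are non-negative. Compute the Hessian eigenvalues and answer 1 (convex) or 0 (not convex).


The Hessian of f(x,y) = 7*x^2 - 3*x*y + 1*y^2 - 5*x - 8*y + 15 is:
H = [[14, -3], [-3, 2]]
Trace = 14 + 2 = 16
Determinant = 14*2 - (-3)^2 = 19
Discriminant = (16)^2 - 4*19 = 180.0
Eigenvalues: lambda_1 = 1.2918, lambda_2 = 14.7082
The function is convex.

1


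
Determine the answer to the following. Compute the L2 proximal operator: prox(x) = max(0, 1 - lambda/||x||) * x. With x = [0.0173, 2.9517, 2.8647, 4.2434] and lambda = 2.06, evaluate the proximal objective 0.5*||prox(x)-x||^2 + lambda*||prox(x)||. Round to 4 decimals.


Step 1: Compute ||x||.
||x|| = 5.9098
Step 2: Compute scaling factor.
scale = max(0, 1 - 2.06/5.9098) = 0.6514
Step 3: prox(x) = [0.0113, 1.9228, 1.8661, 2.7643]
||prox(x)|| = 3.8498
Step 4: Proximal objective.
0.5*||prox-x||^2 = 2.1218
lambda*||prox|| = 7.9306
Total = 10.0524
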